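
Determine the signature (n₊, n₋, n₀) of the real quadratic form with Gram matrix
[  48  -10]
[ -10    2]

step 0: pivot 48 → sign +
step 1: pivot -1/12 → sign −
signature = (1, 1, 0)

Answer: (1, 1, 0)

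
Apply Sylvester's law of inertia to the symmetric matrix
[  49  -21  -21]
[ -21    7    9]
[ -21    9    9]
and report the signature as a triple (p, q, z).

step 0: pivot 49 → sign +
step 1: pivot -2 → sign −
step 2: row/col 2 already zero → sign 0
signature = (1, 1, 1)

Answer: (1, 1, 1)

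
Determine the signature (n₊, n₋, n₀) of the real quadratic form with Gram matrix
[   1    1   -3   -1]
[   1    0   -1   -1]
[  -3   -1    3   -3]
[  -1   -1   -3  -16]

Answer: (2, 2, 0)

Derivation:
step 0: pivot 1 → sign +
step 1: pivot -1 → sign −
step 2: pivot -2 → sign −
step 3: pivot 1 → sign +
signature = (2, 2, 0)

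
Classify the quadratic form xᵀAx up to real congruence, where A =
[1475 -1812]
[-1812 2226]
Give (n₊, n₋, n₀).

Answer: (2, 0, 0)

Derivation:
step 0: pivot 1475 → sign +
step 1: pivot 6/1475 → sign +
signature = (2, 0, 0)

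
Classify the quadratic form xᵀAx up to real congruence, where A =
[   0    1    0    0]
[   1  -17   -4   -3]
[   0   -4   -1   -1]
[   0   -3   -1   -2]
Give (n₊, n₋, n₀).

Answer: (1, 3, 0)

Derivation:
step 0: pivot -17 → sign −
step 1: pivot 1/17 → sign +
step 2: pivot -1 → sign −
step 3: pivot -1 → sign −
signature = (1, 3, 0)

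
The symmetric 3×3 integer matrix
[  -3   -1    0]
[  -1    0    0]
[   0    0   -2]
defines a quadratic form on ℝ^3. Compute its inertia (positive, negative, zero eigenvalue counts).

step 0: pivot -3 → sign −
step 1: pivot 1/3 → sign +
step 2: pivot -2 → sign −
signature = (1, 2, 0)

Answer: (1, 2, 0)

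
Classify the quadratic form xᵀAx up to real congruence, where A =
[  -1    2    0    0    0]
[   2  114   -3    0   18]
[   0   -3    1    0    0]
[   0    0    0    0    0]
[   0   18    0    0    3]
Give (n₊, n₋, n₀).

step 0: pivot -1 → sign −
step 1: pivot 118 → sign +
step 2: pivot 109/118 → sign +
step 3: pivot 3/109 → sign +
step 4: row/col 4 already zero → sign 0
signature = (3, 1, 1)

Answer: (3, 1, 1)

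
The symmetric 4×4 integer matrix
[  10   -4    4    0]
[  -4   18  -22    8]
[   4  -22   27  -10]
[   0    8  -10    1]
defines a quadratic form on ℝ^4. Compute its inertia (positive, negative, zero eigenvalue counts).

Answer: (3, 1, 0)

Derivation:
step 0: pivot 10 → sign +
step 1: pivot 82/5 → sign +
step 2: pivot 1/41 → sign +
step 3: pivot -3 → sign −
signature = (3, 1, 0)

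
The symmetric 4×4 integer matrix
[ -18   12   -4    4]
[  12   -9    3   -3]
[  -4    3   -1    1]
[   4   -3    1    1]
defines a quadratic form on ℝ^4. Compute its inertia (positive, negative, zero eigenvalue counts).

step 0: pivot -18 → sign −
step 1: pivot -1 → sign −
step 2: pivot 2 → sign +
step 3: row/col 3 already zero → sign 0
signature = (1, 2, 1)

Answer: (1, 2, 1)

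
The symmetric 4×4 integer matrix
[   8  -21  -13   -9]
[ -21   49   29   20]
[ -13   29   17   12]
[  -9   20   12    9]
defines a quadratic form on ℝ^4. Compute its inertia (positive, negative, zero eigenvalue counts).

step 0: pivot 8 → sign +
step 1: pivot -49/8 → sign −
step 2: pivot 8/49 → sign +
step 3: row/col 3 already zero → sign 0
signature = (2, 1, 1)

Answer: (2, 1, 1)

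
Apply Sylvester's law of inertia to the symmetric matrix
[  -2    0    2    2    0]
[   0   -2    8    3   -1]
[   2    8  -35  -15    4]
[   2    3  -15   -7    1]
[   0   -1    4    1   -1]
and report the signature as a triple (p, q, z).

step 0: pivot -2 → sign −
step 1: pivot -2 → sign −
step 2: pivot -1 → sign −
step 3: pivot 1/2 → sign +
step 4: pivot -1 → sign −
signature = (1, 4, 0)

Answer: (1, 4, 0)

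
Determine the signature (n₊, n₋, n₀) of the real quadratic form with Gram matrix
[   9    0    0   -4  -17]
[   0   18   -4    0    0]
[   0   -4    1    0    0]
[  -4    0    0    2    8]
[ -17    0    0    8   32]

Answer: (4, 1, 0)

Derivation:
step 0: pivot 9 → sign +
step 1: pivot 18 → sign +
step 2: pivot 1/9 → sign +
step 3: pivot 2/9 → sign +
step 4: pivot -1 → sign −
signature = (4, 1, 0)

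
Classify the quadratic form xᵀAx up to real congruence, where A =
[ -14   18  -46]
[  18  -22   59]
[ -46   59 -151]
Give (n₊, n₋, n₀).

Answer: (2, 1, 0)

Derivation:
step 0: pivot -14 → sign −
step 1: pivot 8/7 → sign +
step 2: pivot 1/8 → sign +
signature = (2, 1, 0)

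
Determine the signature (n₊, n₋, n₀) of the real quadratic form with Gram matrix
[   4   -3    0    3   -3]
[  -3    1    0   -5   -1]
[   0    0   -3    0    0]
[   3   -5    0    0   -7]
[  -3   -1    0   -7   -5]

Answer: (2, 3, 0)

Derivation:
step 0: pivot 4 → sign +
step 1: pivot -5/4 → sign −
step 2: pivot -3 → sign −
step 3: pivot 19/5 → sign +
step 4: pivot -6/19 → sign −
signature = (2, 3, 0)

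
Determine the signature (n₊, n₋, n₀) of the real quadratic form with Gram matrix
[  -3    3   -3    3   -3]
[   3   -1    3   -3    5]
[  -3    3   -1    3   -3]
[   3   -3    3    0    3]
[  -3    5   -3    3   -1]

step 0: pivot -3 → sign −
step 1: pivot 2 → sign +
step 2: pivot 2 → sign +
step 3: pivot 3 → sign +
step 4: row/col 4 already zero → sign 0
signature = (3, 1, 1)

Answer: (3, 1, 1)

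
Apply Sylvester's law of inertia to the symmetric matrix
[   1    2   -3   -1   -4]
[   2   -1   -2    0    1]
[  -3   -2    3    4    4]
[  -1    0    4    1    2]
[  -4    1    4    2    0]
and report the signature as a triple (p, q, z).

Answer: (3, 2, 0)

Derivation:
step 0: pivot 1 → sign +
step 1: pivot -5 → sign −
step 2: pivot -14/5 → sign −
step 3: pivot 45/14 → sign +
step 4: pivot 1/5 → sign +
signature = (3, 2, 0)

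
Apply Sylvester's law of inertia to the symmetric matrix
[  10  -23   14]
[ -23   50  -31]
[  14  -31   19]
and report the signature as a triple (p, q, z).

Answer: (1, 2, 0)

Derivation:
step 0: pivot 10 → sign +
step 1: pivot -29/10 → sign −
step 2: pivot -3/29 → sign −
signature = (1, 2, 0)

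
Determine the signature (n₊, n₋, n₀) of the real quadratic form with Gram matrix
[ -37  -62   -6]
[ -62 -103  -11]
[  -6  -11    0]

Answer: (1, 2, 0)

Derivation:
step 0: pivot -37 → sign −
step 1: pivot 33/37 → sign +
step 2: pivot -1/33 → sign −
signature = (1, 2, 0)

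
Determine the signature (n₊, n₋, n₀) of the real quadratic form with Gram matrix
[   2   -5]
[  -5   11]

step 0: pivot 2 → sign +
step 1: pivot -3/2 → sign −
signature = (1, 1, 0)

Answer: (1, 1, 0)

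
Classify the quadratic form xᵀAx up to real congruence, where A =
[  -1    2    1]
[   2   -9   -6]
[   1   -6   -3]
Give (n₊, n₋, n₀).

Answer: (1, 2, 0)

Derivation:
step 0: pivot -1 → sign −
step 1: pivot -5 → sign −
step 2: pivot 6/5 → sign +
signature = (1, 2, 0)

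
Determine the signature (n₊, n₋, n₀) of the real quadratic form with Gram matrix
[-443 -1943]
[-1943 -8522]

step 0: pivot -443 → sign −
step 1: pivot 3/443 → sign +
signature = (1, 1, 0)

Answer: (1, 1, 0)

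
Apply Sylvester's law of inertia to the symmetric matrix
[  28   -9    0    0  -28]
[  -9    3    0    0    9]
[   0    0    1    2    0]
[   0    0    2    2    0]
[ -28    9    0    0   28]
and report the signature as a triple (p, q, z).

Answer: (3, 1, 1)

Derivation:
step 0: pivot 28 → sign +
step 1: pivot 3/28 → sign +
step 2: pivot 1 → sign +
step 3: pivot -2 → sign −
step 4: row/col 4 already zero → sign 0
signature = (3, 1, 1)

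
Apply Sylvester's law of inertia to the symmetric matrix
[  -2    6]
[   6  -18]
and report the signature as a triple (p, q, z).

Answer: (0, 1, 1)

Derivation:
step 0: pivot -2 → sign −
step 1: row/col 1 already zero → sign 0
signature = (0, 1, 1)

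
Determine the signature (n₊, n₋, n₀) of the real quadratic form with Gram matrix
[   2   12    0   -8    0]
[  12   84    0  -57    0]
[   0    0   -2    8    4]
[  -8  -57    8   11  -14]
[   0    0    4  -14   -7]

Answer: (4, 1, 0)

Derivation:
step 0: pivot 2 → sign +
step 1: pivot 12 → sign +
step 2: pivot -2 → sign −
step 3: pivot 17/4 → sign +
step 4: pivot 1/17 → sign +
signature = (4, 1, 0)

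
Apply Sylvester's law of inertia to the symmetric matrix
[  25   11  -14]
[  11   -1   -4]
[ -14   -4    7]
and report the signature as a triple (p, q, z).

Answer: (1, 2, 0)

Derivation:
step 0: pivot 25 → sign +
step 1: pivot -146/25 → sign −
step 2: pivot -3/73 → sign −
signature = (1, 2, 0)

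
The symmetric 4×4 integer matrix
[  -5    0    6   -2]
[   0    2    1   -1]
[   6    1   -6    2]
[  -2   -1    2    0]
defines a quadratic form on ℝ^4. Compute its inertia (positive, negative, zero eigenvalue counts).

step 0: pivot -5 → sign −
step 1: pivot 2 → sign +
step 2: pivot 7/10 → sign +
step 3: pivot 2/7 → sign +
signature = (3, 1, 0)

Answer: (3, 1, 0)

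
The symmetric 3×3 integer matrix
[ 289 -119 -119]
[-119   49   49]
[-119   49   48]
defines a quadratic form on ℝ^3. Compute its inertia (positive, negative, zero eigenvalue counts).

Answer: (1, 1, 1)

Derivation:
step 0: pivot 289 → sign +
step 1: pivot -1 → sign −
step 2: row/col 2 already zero → sign 0
signature = (1, 1, 1)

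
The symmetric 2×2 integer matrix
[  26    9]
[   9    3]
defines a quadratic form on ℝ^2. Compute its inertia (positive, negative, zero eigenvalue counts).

step 0: pivot 26 → sign +
step 1: pivot -3/26 → sign −
signature = (1, 1, 0)

Answer: (1, 1, 0)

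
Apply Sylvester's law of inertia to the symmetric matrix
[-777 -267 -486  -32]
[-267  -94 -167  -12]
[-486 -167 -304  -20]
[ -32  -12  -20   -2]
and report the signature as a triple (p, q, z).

step 0: pivot -777 → sign −
step 1: pivot -583/259 → sign −
step 2: pivot -9/583 → sign −
step 3: pivot -2/9 → sign −
signature = (0, 4, 0)

Answer: (0, 4, 0)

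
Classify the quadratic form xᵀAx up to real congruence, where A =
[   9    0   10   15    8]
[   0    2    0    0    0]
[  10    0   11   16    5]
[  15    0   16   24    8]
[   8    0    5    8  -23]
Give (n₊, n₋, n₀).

step 0: pivot 9 → sign +
step 1: pivot 2 → sign +
step 2: pivot -1/9 → sign −
step 3: pivot 3 → sign +
step 4: pivot -2 → sign −
signature = (3, 2, 0)

Answer: (3, 2, 0)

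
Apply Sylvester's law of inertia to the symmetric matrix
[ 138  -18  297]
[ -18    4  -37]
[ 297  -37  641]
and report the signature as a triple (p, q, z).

step 0: pivot 138 → sign +
step 1: pivot 38/23 → sign +
step 2: pivot -1/38 → sign −
signature = (2, 1, 0)

Answer: (2, 1, 0)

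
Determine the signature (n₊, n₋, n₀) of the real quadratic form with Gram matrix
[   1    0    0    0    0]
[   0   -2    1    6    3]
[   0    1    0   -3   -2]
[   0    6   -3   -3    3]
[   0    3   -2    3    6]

step 0: pivot 1 → sign +
step 1: pivot -2 → sign −
step 2: pivot 1/2 → sign +
step 3: pivot 15 → sign +
step 4: pivot 2/5 → sign +
signature = (4, 1, 0)

Answer: (4, 1, 0)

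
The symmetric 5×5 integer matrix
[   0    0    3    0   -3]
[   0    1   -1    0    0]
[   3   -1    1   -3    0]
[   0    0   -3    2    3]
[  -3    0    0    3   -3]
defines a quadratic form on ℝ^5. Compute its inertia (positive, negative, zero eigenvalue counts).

step 0: pivot 1 → sign +
step 1: pivot 6 → sign +
step 2: pivot -3/2 → sign −
step 3: pivot 2 → sign +
step 4: pivot -3 → sign −
signature = (3, 2, 0)

Answer: (3, 2, 0)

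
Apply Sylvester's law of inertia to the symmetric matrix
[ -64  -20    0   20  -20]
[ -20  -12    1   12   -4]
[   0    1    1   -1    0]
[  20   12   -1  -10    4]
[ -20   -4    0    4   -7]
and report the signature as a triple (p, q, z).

step 0: pivot -64 → sign −
step 1: pivot -23/4 → sign −
step 2: pivot 27/23 → sign +
step 3: pivot 2 → sign +
step 4: row/col 4 already zero → sign 0
signature = (2, 2, 1)

Answer: (2, 2, 1)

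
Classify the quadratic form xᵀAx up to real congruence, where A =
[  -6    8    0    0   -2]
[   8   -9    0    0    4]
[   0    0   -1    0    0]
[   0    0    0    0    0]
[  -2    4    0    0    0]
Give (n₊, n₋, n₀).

step 0: pivot -6 → sign −
step 1: pivot 5/3 → sign +
step 2: pivot -1 → sign −
step 3: pivot -2/5 → sign −
step 4: row/col 4 already zero → sign 0
signature = (1, 3, 1)

Answer: (1, 3, 1)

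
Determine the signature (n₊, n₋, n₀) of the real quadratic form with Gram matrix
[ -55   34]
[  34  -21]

Answer: (1, 1, 0)

Derivation:
step 0: pivot -55 → sign −
step 1: pivot 1/55 → sign +
signature = (1, 1, 0)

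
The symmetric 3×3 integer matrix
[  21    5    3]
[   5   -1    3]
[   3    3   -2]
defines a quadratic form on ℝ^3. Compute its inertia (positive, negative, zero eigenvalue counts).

Answer: (1, 2, 0)

Derivation:
step 0: pivot 21 → sign +
step 1: pivot -46/21 → sign −
step 2: pivot -1/23 → sign −
signature = (1, 2, 0)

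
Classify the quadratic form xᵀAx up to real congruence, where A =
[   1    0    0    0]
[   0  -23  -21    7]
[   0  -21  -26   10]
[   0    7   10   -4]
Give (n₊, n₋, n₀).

Answer: (2, 2, 0)

Derivation:
step 0: pivot 1 → sign +
step 1: pivot -23 → sign −
step 2: pivot -157/23 → sign −
step 3: pivot 6/157 → sign +
signature = (2, 2, 0)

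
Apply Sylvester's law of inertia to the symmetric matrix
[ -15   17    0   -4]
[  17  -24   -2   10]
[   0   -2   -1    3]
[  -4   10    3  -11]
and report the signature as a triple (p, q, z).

step 0: pivot -15 → sign −
step 1: pivot -71/15 → sign −
step 2: pivot -11/71 → sign −
step 3: pivot -6/11 → sign −
signature = (0, 4, 0)

Answer: (0, 4, 0)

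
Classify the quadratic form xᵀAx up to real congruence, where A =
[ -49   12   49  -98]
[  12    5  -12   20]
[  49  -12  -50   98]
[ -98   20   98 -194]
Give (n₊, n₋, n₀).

Answer: (1, 3, 0)

Derivation:
step 0: pivot -49 → sign −
step 1: pivot 389/49 → sign +
step 2: pivot -1 → sign −
step 3: pivot -6/389 → sign −
signature = (1, 3, 0)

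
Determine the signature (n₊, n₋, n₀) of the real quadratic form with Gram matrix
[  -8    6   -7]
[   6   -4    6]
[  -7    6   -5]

step 0: pivot -8 → sign −
step 1: pivot 1/2 → sign +
step 2: row/col 2 already zero → sign 0
signature = (1, 1, 1)

Answer: (1, 1, 1)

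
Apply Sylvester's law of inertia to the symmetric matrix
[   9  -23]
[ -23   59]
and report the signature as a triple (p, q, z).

step 0: pivot 9 → sign +
step 1: pivot 2/9 → sign +
signature = (2, 0, 0)

Answer: (2, 0, 0)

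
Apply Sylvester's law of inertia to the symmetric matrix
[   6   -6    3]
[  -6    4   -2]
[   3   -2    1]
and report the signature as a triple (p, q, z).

step 0: pivot 6 → sign +
step 1: pivot -2 → sign −
step 2: row/col 2 already zero → sign 0
signature = (1, 1, 1)

Answer: (1, 1, 1)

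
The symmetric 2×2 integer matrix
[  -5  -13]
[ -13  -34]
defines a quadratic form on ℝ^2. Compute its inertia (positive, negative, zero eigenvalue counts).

step 0: pivot -5 → sign −
step 1: pivot -1/5 → sign −
signature = (0, 2, 0)

Answer: (0, 2, 0)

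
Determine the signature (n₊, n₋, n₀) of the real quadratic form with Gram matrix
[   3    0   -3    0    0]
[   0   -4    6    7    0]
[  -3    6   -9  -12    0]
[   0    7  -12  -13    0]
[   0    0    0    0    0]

Answer: (1, 2, 2)

Derivation:
step 0: pivot 3 → sign +
step 1: pivot -4 → sign −
step 2: pivot -3 → sign −
step 3: row/col 3 already zero → sign 0
step 4: row/col 4 already zero → sign 0
signature = (1, 2, 2)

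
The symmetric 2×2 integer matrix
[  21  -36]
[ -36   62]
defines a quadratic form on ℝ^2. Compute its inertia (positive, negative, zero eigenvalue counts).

step 0: pivot 21 → sign +
step 1: pivot 2/7 → sign +
signature = (2, 0, 0)

Answer: (2, 0, 0)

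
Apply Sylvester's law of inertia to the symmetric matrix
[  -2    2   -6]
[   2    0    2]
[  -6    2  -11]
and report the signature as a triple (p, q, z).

step 0: pivot -2 → sign −
step 1: pivot 2 → sign +
step 2: pivot -1 → sign −
signature = (1, 2, 0)

Answer: (1, 2, 0)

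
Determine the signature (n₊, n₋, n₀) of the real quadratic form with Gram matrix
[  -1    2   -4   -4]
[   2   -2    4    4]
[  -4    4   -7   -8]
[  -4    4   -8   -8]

step 0: pivot -1 → sign −
step 1: pivot 2 → sign +
step 2: pivot 1 → sign +
step 3: row/col 3 already zero → sign 0
signature = (2, 1, 1)

Answer: (2, 1, 1)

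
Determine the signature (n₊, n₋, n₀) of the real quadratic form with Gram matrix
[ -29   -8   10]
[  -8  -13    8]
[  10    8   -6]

step 0: pivot -29 → sign −
step 1: pivot -313/29 → sign −
step 2: pivot -2/313 → sign −
signature = (0, 3, 0)

Answer: (0, 3, 0)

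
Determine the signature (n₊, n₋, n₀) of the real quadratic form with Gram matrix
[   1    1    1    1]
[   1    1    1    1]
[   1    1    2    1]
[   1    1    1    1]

step 0: pivot 1 → sign +
step 1: pivot 1 → sign +
step 2: row/col 2 already zero → sign 0
step 3: row/col 3 already zero → sign 0
signature = (2, 0, 2)

Answer: (2, 0, 2)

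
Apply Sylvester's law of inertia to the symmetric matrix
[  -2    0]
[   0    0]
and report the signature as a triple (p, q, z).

Answer: (0, 1, 1)

Derivation:
step 0: pivot -2 → sign −
step 1: row/col 1 already zero → sign 0
signature = (0, 1, 1)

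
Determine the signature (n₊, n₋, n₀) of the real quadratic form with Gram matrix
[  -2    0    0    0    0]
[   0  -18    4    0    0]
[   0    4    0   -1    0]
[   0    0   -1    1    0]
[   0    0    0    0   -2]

step 0: pivot -2 → sign −
step 1: pivot -18 → sign −
step 2: pivot 8/9 → sign +
step 3: pivot -1/8 → sign −
step 4: pivot -2 → sign −
signature = (1, 4, 0)

Answer: (1, 4, 0)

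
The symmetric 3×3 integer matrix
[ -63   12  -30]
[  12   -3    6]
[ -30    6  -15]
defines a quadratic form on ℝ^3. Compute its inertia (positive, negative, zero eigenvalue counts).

Answer: (0, 3, 0)

Derivation:
step 0: pivot -63 → sign −
step 1: pivot -5/7 → sign −
step 2: pivot -3/5 → sign −
signature = (0, 3, 0)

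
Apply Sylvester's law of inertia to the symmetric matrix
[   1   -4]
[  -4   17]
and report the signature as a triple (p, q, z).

step 0: pivot 1 → sign +
step 1: pivot 1 → sign +
signature = (2, 0, 0)

Answer: (2, 0, 0)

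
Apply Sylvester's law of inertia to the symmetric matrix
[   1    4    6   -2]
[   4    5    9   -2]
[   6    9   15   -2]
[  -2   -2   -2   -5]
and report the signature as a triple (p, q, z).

Answer: (2, 2, 0)

Derivation:
step 0: pivot 1 → sign +
step 1: pivot -11 → sign −
step 2: pivot -6/11 → sign −
step 3: pivot 1/3 → sign +
signature = (2, 2, 0)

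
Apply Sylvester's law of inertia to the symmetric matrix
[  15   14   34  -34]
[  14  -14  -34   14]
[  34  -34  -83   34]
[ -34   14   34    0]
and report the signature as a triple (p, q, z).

Answer: (2, 2, 0)

Derivation:
step 0: pivot 15 → sign +
step 1: pivot -406/15 → sign −
step 2: pivot -3/7 → sign −
step 3: pivot 6/29 → sign +
signature = (2, 2, 0)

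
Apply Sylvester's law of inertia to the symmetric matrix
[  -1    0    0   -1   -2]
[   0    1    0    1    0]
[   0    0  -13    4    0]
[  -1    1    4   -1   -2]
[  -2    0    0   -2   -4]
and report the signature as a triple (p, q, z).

Answer: (2, 2, 1)

Derivation:
step 0: pivot -1 → sign −
step 1: pivot 1 → sign +
step 2: pivot -13 → sign −
step 3: pivot 3/13 → sign +
step 4: row/col 4 already zero → sign 0
signature = (2, 2, 1)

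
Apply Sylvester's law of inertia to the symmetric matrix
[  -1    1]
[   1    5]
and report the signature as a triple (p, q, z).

step 0: pivot -1 → sign −
step 1: pivot 6 → sign +
signature = (1, 1, 0)

Answer: (1, 1, 0)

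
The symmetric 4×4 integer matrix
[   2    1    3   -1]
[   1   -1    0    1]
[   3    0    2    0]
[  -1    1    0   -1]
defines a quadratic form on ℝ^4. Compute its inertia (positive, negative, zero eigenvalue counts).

step 0: pivot 2 → sign +
step 1: pivot -3/2 → sign −
step 2: pivot -1 → sign −
step 3: row/col 3 already zero → sign 0
signature = (1, 2, 1)

Answer: (1, 2, 1)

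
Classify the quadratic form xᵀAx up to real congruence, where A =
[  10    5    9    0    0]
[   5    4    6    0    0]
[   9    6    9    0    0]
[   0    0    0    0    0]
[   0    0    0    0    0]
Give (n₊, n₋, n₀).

step 0: pivot 10 → sign +
step 1: pivot 3/2 → sign +
step 2: pivot -3/5 → sign −
step 3: row/col 3 already zero → sign 0
step 4: row/col 4 already zero → sign 0
signature = (2, 1, 2)

Answer: (2, 1, 2)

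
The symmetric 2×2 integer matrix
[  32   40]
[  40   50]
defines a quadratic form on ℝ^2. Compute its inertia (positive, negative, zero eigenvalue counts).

Answer: (1, 0, 1)

Derivation:
step 0: pivot 32 → sign +
step 1: row/col 1 already zero → sign 0
signature = (1, 0, 1)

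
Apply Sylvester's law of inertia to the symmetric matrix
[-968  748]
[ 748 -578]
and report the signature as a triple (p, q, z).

step 0: pivot -968 → sign −
step 1: row/col 1 already zero → sign 0
signature = (0, 1, 1)

Answer: (0, 1, 1)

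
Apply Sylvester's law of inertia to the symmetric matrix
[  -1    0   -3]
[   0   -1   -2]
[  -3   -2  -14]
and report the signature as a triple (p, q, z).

Answer: (0, 3, 0)

Derivation:
step 0: pivot -1 → sign −
step 1: pivot -1 → sign −
step 2: pivot -1 → sign −
signature = (0, 3, 0)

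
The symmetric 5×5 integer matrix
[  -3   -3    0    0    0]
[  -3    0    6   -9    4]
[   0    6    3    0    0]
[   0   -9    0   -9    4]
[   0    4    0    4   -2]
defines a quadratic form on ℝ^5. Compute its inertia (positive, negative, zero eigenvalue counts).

step 0: pivot -3 → sign −
step 1: pivot 3 → sign +
step 2: pivot -9 → sign −
step 3: pivot -2/9 → sign −
step 4: row/col 4 already zero → sign 0
signature = (1, 3, 1)

Answer: (1, 3, 1)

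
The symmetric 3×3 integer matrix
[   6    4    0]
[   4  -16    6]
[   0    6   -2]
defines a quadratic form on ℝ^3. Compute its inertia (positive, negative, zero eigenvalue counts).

step 0: pivot 6 → sign +
step 1: pivot -56/3 → sign −
step 2: pivot -1/14 → sign −
signature = (1, 2, 0)

Answer: (1, 2, 0)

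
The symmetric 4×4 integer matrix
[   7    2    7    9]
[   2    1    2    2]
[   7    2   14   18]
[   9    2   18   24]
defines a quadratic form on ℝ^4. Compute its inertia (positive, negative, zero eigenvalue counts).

step 0: pivot 7 → sign +
step 1: pivot 3/7 → sign +
step 2: pivot 7 → sign +
step 3: pivot 2/21 → sign +
signature = (4, 0, 0)

Answer: (4, 0, 0)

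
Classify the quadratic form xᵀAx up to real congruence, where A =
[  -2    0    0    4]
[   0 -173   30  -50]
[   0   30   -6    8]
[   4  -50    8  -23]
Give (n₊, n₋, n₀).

Answer: (1, 3, 0)

Derivation:
step 0: pivot -2 → sign −
step 1: pivot -173 → sign −
step 2: pivot -138/173 → sign −
step 3: pivot 1/69 → sign +
signature = (1, 3, 0)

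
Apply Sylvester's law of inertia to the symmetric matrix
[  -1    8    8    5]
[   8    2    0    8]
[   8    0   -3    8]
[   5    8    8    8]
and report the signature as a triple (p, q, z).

Answer: (2, 2, 0)

Derivation:
step 0: pivot -1 → sign −
step 1: pivot 66 → sign +
step 2: pivot -35/33 → sign −
step 3: pivot 3/35 → sign +
signature = (2, 2, 0)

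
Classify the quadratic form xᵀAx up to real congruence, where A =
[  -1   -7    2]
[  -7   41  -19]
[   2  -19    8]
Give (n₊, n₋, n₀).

step 0: pivot -1 → sign −
step 1: pivot 90 → sign +
step 2: pivot -1/10 → sign −
signature = (1, 2, 0)

Answer: (1, 2, 0)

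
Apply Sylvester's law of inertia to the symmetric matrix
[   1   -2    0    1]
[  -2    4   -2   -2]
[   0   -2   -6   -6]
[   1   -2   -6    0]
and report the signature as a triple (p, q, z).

step 0: pivot 1 → sign +
step 1: pivot -6 → sign −
step 2: pivot 2/3 → sign +
step 3: pivot -1 → sign −
signature = (2, 2, 0)

Answer: (2, 2, 0)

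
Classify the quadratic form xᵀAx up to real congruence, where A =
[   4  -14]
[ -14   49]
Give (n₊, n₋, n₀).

Answer: (1, 0, 1)

Derivation:
step 0: pivot 4 → sign +
step 1: row/col 1 already zero → sign 0
signature = (1, 0, 1)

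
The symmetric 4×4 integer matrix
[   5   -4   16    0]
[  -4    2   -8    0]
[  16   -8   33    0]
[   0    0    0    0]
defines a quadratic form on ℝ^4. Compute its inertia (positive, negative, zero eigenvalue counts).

step 0: pivot 5 → sign +
step 1: pivot -6/5 → sign −
step 2: pivot 1 → sign +
step 3: row/col 3 already zero → sign 0
signature = (2, 1, 1)

Answer: (2, 1, 1)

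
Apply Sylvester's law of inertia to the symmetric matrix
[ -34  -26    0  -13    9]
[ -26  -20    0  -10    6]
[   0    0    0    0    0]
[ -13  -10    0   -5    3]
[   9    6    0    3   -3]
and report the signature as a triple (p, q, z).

Answer: (1, 2, 2)

Derivation:
step 0: pivot -34 → sign −
step 1: pivot -2/17 → sign −
step 2: pivot 6 → sign +
step 3: row/col 3 already zero → sign 0
step 4: row/col 4 already zero → sign 0
signature = (1, 2, 2)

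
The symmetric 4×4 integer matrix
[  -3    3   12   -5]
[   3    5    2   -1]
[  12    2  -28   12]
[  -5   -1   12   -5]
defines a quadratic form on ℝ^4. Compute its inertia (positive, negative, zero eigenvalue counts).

step 0: pivot -3 → sign −
step 1: pivot 8 → sign +
step 2: pivot -9/2 → sign −
step 3: pivot 2/9 → sign +
signature = (2, 2, 0)

Answer: (2, 2, 0)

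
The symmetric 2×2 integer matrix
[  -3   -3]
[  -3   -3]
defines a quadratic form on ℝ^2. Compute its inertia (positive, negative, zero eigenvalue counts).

step 0: pivot -3 → sign −
step 1: row/col 1 already zero → sign 0
signature = (0, 1, 1)

Answer: (0, 1, 1)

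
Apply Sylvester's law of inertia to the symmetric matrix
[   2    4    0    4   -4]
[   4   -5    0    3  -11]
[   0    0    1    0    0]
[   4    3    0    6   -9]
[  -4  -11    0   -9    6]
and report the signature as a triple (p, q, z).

step 0: pivot 2 → sign +
step 1: pivot -13 → sign −
step 2: pivot 1 → sign +
step 3: pivot -1/13 → sign −
step 4: pivot -1 → sign −
signature = (2, 3, 0)

Answer: (2, 3, 0)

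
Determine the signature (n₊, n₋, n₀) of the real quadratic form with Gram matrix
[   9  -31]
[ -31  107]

step 0: pivot 9 → sign +
step 1: pivot 2/9 → sign +
signature = (2, 0, 0)

Answer: (2, 0, 0)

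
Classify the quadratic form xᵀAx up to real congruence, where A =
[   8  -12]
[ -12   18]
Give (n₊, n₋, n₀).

step 0: pivot 8 → sign +
step 1: row/col 1 already zero → sign 0
signature = (1, 0, 1)

Answer: (1, 0, 1)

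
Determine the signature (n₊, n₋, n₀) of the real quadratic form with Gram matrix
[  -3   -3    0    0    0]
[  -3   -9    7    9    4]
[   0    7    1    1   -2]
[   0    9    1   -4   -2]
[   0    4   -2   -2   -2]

Answer: (1, 4, 0)

Derivation:
step 0: pivot -3 → sign −
step 1: pivot -6 → sign −
step 2: pivot 55/6 → sign +
step 3: pivot -271/55 → sign −
step 4: pivot -6/271 → sign −
signature = (1, 4, 0)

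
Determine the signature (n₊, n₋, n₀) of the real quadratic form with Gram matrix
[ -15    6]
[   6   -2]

step 0: pivot -15 → sign −
step 1: pivot 2/5 → sign +
signature = (1, 1, 0)

Answer: (1, 1, 0)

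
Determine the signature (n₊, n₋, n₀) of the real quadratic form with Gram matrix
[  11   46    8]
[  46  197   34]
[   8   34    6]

Answer: (3, 0, 0)

Derivation:
step 0: pivot 11 → sign +
step 1: pivot 51/11 → sign +
step 2: pivot 2/17 → sign +
signature = (3, 0, 0)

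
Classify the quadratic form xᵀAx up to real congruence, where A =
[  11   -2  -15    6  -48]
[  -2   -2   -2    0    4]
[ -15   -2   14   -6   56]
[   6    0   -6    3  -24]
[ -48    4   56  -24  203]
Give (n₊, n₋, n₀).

Answer: (4, 1, 0)

Derivation:
step 0: pivot 11 → sign +
step 1: pivot -26/11 → sign −
step 2: pivot 3 → sign +
step 3: pivot 3/13 → sign +
step 4: pivot 3 → sign +
signature = (4, 1, 0)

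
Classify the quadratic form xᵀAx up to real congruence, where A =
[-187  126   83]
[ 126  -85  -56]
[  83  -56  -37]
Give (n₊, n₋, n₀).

step 0: pivot -187 → sign −
step 1: pivot -19/187 → sign −
step 2: pivot -2/19 → sign −
signature = (0, 3, 0)

Answer: (0, 3, 0)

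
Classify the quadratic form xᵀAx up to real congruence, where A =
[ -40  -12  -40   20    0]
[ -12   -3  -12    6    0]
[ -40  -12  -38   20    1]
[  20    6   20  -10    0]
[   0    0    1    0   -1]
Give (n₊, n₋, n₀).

Answer: (2, 2, 1)

Derivation:
step 0: pivot -40 → sign −
step 1: pivot 3/5 → sign +
step 2: pivot 2 → sign +
step 3: pivot -3/2 → sign −
step 4: row/col 4 already zero → sign 0
signature = (2, 2, 1)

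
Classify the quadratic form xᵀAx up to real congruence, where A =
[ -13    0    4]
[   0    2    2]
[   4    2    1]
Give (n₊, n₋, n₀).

Answer: (2, 1, 0)

Derivation:
step 0: pivot -13 → sign −
step 1: pivot 2 → sign +
step 2: pivot 3/13 → sign +
signature = (2, 1, 0)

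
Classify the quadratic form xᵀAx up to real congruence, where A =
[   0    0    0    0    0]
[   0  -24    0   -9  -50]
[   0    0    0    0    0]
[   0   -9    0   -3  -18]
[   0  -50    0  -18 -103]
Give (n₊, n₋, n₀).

Answer: (1, 2, 2)

Derivation:
step 0: pivot -24 → sign −
step 1: pivot 3/8 → sign +
step 2: pivot -1/3 → sign −
step 3: row/col 3 already zero → sign 0
step 4: row/col 4 already zero → sign 0
signature = (1, 2, 2)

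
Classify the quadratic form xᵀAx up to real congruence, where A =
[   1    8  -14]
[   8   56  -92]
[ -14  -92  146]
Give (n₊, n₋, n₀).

Answer: (1, 1, 1)

Derivation:
step 0: pivot 1 → sign +
step 1: pivot -8 → sign −
step 2: row/col 2 already zero → sign 0
signature = (1, 1, 1)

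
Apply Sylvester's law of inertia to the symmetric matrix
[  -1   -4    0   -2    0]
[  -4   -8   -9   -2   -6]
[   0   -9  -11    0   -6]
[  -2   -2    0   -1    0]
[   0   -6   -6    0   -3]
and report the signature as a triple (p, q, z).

step 0: pivot -1 → sign −
step 1: pivot 8 → sign +
step 2: pivot -169/8 → sign −
step 3: pivot 111/169 → sign +
step 4: pivot -3/37 → sign −
signature = (2, 3, 0)

Answer: (2, 3, 0)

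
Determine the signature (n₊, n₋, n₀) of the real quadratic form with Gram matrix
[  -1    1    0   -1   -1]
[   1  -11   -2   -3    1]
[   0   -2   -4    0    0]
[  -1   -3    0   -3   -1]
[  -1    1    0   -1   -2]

step 0: pivot -1 → sign −
step 1: pivot -10 → sign −
step 2: pivot -18/5 → sign −
step 3: pivot -2/9 → sign −
step 4: pivot -1 → sign −
signature = (0, 5, 0)

Answer: (0, 5, 0)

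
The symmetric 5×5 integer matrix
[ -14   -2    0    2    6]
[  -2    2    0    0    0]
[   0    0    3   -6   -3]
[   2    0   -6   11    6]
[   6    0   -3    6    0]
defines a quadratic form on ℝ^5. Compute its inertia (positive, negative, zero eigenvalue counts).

Answer: (2, 2, 1)

Derivation:
step 0: pivot -14 → sign −
step 1: pivot 16/7 → sign +
step 2: pivot 3 → sign +
step 3: pivot -3/4 → sign −
step 4: row/col 4 already zero → sign 0
signature = (2, 2, 1)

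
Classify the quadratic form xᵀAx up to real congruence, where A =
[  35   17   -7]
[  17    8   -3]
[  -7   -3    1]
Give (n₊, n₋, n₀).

Answer: (2, 1, 0)

Derivation:
step 0: pivot 35 → sign +
step 1: pivot -9/35 → sign −
step 2: pivot 2/9 → sign +
signature = (2, 1, 0)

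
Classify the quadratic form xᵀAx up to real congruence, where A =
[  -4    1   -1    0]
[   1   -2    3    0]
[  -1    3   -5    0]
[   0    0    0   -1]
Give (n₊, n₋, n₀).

Answer: (0, 4, 0)

Derivation:
step 0: pivot -4 → sign −
step 1: pivot -7/4 → sign −
step 2: pivot -3/7 → sign −
step 3: pivot -1 → sign −
signature = (0, 4, 0)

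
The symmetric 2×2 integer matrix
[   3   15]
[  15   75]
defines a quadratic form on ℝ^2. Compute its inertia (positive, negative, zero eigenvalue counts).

step 0: pivot 3 → sign +
step 1: row/col 1 already zero → sign 0
signature = (1, 0, 1)

Answer: (1, 0, 1)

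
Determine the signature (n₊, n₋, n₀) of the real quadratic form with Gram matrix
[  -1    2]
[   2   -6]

Answer: (0, 2, 0)

Derivation:
step 0: pivot -1 → sign −
step 1: pivot -2 → sign −
signature = (0, 2, 0)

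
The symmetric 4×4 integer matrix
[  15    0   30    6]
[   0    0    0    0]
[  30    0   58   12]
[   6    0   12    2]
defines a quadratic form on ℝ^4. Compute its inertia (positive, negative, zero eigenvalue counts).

Answer: (1, 2, 1)

Derivation:
step 0: pivot 15 → sign +
step 1: pivot -2 → sign −
step 2: pivot -2/5 → sign −
step 3: row/col 3 already zero → sign 0
signature = (1, 2, 1)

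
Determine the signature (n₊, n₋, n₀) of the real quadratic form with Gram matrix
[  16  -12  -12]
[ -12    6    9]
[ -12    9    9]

step 0: pivot 16 → sign +
step 1: pivot -3 → sign −
step 2: row/col 2 already zero → sign 0
signature = (1, 1, 1)

Answer: (1, 1, 1)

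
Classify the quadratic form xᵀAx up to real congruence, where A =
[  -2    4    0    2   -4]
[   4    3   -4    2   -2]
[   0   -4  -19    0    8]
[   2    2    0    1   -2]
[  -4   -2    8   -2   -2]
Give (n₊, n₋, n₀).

Answer: (1, 4, 0)

Derivation:
step 0: pivot -2 → sign −
step 1: pivot 11 → sign +
step 2: pivot -225/11 → sign −
step 3: pivot -1/25 → sign −
step 4: pivot -2 → sign −
signature = (1, 4, 0)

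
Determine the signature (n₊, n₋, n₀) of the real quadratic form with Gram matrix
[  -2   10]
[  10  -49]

step 0: pivot -2 → sign −
step 1: pivot 1 → sign +
signature = (1, 1, 0)

Answer: (1, 1, 0)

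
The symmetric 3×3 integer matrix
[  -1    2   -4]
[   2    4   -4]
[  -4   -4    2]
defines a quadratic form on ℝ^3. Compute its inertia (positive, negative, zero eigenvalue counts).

step 0: pivot -1 → sign −
step 1: pivot 8 → sign +
step 2: row/col 2 already zero → sign 0
signature = (1, 1, 1)

Answer: (1, 1, 1)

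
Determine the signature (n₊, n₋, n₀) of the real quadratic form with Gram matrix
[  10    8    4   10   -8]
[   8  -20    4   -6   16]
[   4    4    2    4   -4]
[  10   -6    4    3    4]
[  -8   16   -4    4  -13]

step 0: pivot 10 → sign +
step 1: pivot -132/5 → sign −
step 2: pivot 14/33 → sign +
step 3: pivot -3/7 → sign −
step 4: row/col 4 already zero → sign 0
signature = (2, 2, 1)

Answer: (2, 2, 1)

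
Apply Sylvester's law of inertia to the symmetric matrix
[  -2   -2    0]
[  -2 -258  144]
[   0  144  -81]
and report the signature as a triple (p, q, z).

step 0: pivot -2 → sign −
step 1: pivot -256 → sign −
step 2: row/col 2 already zero → sign 0
signature = (0, 2, 1)

Answer: (0, 2, 1)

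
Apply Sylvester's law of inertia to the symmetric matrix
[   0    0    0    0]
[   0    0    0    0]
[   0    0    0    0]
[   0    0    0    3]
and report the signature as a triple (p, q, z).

Answer: (1, 0, 3)

Derivation:
step 0: pivot 3 → sign +
step 1: row/col 1 already zero → sign 0
step 2: row/col 2 already zero → sign 0
step 3: row/col 3 already zero → sign 0
signature = (1, 0, 3)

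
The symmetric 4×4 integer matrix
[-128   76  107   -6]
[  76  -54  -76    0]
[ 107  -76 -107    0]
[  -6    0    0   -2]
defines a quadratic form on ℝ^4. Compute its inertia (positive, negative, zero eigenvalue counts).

step 0: pivot -128 → sign −
step 1: pivot -71/8 → sign −
step 2: pivot -21/568 → sign −
step 3: pivot -2/7 → sign −
signature = (0, 4, 0)

Answer: (0, 4, 0)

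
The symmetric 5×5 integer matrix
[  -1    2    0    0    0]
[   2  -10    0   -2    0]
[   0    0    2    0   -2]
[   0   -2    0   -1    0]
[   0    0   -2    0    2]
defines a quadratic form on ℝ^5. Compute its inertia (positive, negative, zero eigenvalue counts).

step 0: pivot -1 → sign −
step 1: pivot -6 → sign −
step 2: pivot 2 → sign +
step 3: pivot -1/3 → sign −
step 4: row/col 4 already zero → sign 0
signature = (1, 3, 1)

Answer: (1, 3, 1)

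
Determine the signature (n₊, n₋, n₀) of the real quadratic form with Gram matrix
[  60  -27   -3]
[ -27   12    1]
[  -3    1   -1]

Answer: (1, 2, 0)

Derivation:
step 0: pivot 60 → sign +
step 1: pivot -3/20 → sign −
step 2: pivot -1/3 → sign −
signature = (1, 2, 0)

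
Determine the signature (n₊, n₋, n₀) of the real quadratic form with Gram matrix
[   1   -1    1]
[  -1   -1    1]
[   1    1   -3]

step 0: pivot 1 → sign +
step 1: pivot -2 → sign −
step 2: pivot -2 → sign −
signature = (1, 2, 0)

Answer: (1, 2, 0)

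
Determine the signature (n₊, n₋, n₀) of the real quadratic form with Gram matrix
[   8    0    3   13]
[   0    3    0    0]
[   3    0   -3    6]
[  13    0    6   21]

Answer: (3, 1, 0)

Derivation:
step 0: pivot 8 → sign +
step 1: pivot 3 → sign +
step 2: pivot -33/8 → sign −
step 3: pivot 2/11 → sign +
signature = (3, 1, 0)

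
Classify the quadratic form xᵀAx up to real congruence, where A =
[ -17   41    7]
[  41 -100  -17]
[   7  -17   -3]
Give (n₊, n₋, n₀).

step 0: pivot -17 → sign −
step 1: pivot -19/17 → sign −
step 2: pivot -2/19 → sign −
signature = (0, 3, 0)

Answer: (0, 3, 0)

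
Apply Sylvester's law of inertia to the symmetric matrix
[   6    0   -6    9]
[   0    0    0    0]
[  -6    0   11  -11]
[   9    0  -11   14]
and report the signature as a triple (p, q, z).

step 0: pivot 6 → sign +
step 1: pivot 5 → sign +
step 2: pivot -3/10 → sign −
step 3: row/col 3 already zero → sign 0
signature = (2, 1, 1)

Answer: (2, 1, 1)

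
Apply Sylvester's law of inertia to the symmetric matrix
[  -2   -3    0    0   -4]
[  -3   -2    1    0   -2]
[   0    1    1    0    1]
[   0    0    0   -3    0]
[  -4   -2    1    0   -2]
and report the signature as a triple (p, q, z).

step 0: pivot -2 → sign −
step 1: pivot 5/2 → sign +
step 2: pivot 3/5 → sign +
step 3: pivot -3 → sign −
step 4: pivot -1 → sign −
signature = (2, 3, 0)

Answer: (2, 3, 0)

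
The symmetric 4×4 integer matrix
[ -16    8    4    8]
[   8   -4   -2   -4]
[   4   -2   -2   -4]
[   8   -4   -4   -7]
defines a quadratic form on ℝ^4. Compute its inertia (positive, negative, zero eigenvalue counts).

step 0: pivot -16 → sign −
step 1: pivot -1 → sign −
step 2: pivot 1 → sign +
step 3: row/col 3 already zero → sign 0
signature = (1, 2, 1)

Answer: (1, 2, 1)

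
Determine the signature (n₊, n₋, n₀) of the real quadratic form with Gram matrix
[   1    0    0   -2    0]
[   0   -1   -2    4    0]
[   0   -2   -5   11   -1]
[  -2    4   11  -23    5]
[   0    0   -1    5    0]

Answer: (2, 3, 0)

Derivation:
step 0: pivot 1 → sign +
step 1: pivot -1 → sign −
step 2: pivot -1 → sign −
step 3: pivot -2 → sign −
step 4: pivot 3 → sign +
signature = (2, 3, 0)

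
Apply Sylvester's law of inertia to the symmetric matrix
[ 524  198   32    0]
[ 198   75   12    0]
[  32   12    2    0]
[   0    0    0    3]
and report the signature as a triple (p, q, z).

step 0: pivot 524 → sign +
step 1: pivot 24/131 → sign +
step 2: pivot 3 → sign +
step 3: row/col 3 already zero → sign 0
signature = (3, 0, 1)

Answer: (3, 0, 1)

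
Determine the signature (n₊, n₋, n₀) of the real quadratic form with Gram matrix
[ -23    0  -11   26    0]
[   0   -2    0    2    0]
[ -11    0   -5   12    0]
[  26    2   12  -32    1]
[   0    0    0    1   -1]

step 0: pivot -23 → sign −
step 1: pivot -2 → sign −
step 2: pivot 6/23 → sign +
step 3: pivot -4/3 → sign −
step 4: pivot -1/4 → sign −
signature = (1, 4, 0)

Answer: (1, 4, 0)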